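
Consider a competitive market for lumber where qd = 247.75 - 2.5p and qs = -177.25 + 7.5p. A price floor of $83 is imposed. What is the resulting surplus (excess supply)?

Equilibrium price would be p* = 42.5, so the floor at 83 binds.
At p = 83: qd = 40.25, qs = 445.25.
Surplus = 445.25 − 40.25 = 405.

Surplus = 405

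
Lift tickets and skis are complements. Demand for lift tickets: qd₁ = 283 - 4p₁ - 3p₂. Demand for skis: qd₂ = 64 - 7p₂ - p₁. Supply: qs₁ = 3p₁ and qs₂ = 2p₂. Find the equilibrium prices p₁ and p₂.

Market 1: 283 - 4p₁ - 3p₂ = 3p₁ → 7p₁ + 3p₂ = 283.
Market 2: 9p₂ + p₁ = 64.
Eliminating p₂: 9×(1) − 3×(2) gives 60p₁ = 2355, so p₁ = 39.25.
Back-substitute into (2): p₂ = (64 − 1×39.25) / 9 = 2.75.

p₁ = 39.25, p₂ = 2.75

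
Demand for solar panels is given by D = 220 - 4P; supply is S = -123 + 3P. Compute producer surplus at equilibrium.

Equilibrium: 220 - 4P = -123 + 3P gives P* = 49, Q* = 24.
Supply starts at P = 41 (where S = 0).
PS = ½(49 − 41)(24) = 96.

Producer surplus = 96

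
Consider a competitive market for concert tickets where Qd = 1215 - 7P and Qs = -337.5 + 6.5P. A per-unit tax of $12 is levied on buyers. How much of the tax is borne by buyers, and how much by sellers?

Buyers bear 52/9, sellers bear 56/9

Pre-tax equilibrium: P* = 115, Q* = 410.
Tax on buyers shifts demand to Qd = 1215 − 7(P + 12) = 1131 - 7P.
1131 - 7P = -337.5 + 6.5P gives seller price Ps = 979/9; buyers pay Pb = 979/9 + 12 = 1087/9.
New quantity: Q = 1215 − 7(1087/9) = 3326/9.
Buyer burden = 1087/9 − 115 = 52/9; seller burden = 115 − 979/9 = 56/9.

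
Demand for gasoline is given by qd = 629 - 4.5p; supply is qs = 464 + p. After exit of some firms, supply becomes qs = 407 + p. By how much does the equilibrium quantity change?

Original equilibrium: p* = 30, q* = 494.
New equilibrium: 629 - 4.5p = 407 + p, so 222 = 5.5p and p' = 444/11; q' = 629 − 4.5(444/11) = 4921/11.
Change in quantity: 4921/11 − 494 = -513/11.

Δq = -513/11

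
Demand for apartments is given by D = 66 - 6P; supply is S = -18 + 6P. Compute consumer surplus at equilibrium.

Equilibrium: 66 - 6P = -18 + 6P gives P* = 7, Q* = 24.
Demand choke price (D = 0): P = 11.
CS = ½(11 − 7)(24) = 48.

Consumer surplus = 48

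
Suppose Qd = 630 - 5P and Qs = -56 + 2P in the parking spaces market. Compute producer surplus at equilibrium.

Producer surplus = 4900

Equilibrium: 630 - 5P = -56 + 2P gives P* = 98, Q* = 140.
Supply starts at P = 28 (where Qs = 0).
PS = ½(98 − 28)(140) = 4900.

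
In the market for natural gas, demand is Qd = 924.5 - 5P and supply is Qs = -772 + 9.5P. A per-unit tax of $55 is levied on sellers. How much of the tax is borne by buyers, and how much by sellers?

Pre-tax equilibrium: P* = 117, Q* = 339.5.
Tax on sellers shifts supply to Qs = -772 + 9.5(P − 55) = -1294.5 + 9.5P.
924.5 - 5P = -1294.5 + 9.5P gives buyer price Pb = 4438/29; sellers receive Ps = 4438/29 − 55 = 2843/29.
New quantity: Q = 924.5 − 5(4438/29) = 9241/58.
Buyer burden = 4438/29 − 117 = 1045/29; seller burden = 117 − 2843/29 = 550/29.

Buyers bear 1045/29, sellers bear 550/29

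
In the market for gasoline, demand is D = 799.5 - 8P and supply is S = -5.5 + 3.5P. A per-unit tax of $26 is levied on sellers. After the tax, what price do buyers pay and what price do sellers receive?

Pre-tax equilibrium: P* = 70, Q* = 239.5.
Tax on sellers shifts supply to S = -5.5 + 3.5(P − 26) = -96.5 + 3.5P.
799.5 - 8P = -96.5 + 3.5P gives buyer price Pb = 1792/23; sellers receive Ps = 1792/23 − 26 = 1194/23.
New quantity: Q = 799.5 − 8(1792/23) = 8105/46.

Buyers pay 1792/23, sellers receive 1194/23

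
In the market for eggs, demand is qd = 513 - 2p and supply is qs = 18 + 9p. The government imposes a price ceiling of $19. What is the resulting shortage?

Equilibrium price would be p* = 45, so the ceiling at 19 binds.
At p = 19: qd = 513 − 2(19) = 475, qs = 18 + 9(19) = 189.
Shortage = 475 − 189 = 286.

Shortage = 286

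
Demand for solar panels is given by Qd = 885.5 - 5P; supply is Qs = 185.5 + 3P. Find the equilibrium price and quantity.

Set Qd = Qs: 885.5 - 5P = 185.5 + 3P.
700 = 8P, so P* = 87.5.
Q* = 885.5 − 5(87.5) = 448.

P* = 87.5, Q* = 448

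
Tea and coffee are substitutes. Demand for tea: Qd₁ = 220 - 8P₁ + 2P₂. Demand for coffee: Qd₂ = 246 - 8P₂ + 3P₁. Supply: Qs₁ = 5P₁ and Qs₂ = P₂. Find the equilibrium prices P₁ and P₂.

Market 1: 220 - 8P₁ + 2P₂ = 5P₁ → 13P₁ - 2P₂ = 220.
Market 2: 9P₂ - 3P₁ = 246.
Eliminating P₂: 9×(1) + 2×(2) gives 111P₁ = 2472, so P₁ = 824/37.
Back-substitute into (2): P₂ = (246 + 3×824/37) / 9 = 1286/37.

P₁ = 824/37, P₂ = 1286/37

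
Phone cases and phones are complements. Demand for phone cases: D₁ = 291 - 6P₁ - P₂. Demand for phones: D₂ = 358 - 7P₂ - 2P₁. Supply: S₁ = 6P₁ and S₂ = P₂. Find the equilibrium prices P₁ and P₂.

P₁ = 985/47, P₂ = 1857/47

Market 1: 291 - 6P₁ - P₂ = 6P₁ → 12P₁ + P₂ = 291.
Market 2: 8P₂ + 2P₁ = 358.
Eliminating P₂: 8×(1) − 1×(2) gives 94P₁ = 1970, so P₁ = 985/47.
Back-substitute into (2): P₂ = (358 − 2×985/47) / 8 = 1857/47.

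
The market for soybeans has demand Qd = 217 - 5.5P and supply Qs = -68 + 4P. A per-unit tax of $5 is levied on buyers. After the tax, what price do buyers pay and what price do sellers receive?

Buyers pay 610/19, sellers receive 515/19

Pre-tax equilibrium: P* = 30, Q* = 52.
Tax on buyers shifts demand to Qd = 217 − 5.5(P + 5) = 189.5 - 5.5P.
189.5 - 5.5P = -68 + 4P gives seller price Ps = 515/19; buyers pay Pb = 515/19 + 5 = 610/19.
New quantity: Q = 217 − 5.5(610/19) = 768/19.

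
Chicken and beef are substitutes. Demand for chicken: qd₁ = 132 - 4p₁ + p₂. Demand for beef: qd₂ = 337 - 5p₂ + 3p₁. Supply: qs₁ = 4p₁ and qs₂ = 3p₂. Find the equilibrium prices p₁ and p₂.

p₁ = 1393/61, p₂ = 3092/61

Market 1: 132 - 4p₁ + p₂ = 4p₁ → 8p₁ - p₂ = 132.
Market 2: 8p₂ - 3p₁ = 337.
Eliminating p₂: 8×(1) + 1×(2) gives 61p₁ = 1393, so p₁ = 1393/61.
Back-substitute into (2): p₂ = (337 + 3×1393/61) / 8 = 3092/61.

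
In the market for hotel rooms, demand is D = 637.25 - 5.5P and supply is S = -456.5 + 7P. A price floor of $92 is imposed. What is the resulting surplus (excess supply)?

Equilibrium price would be P* = 87.5, so the floor at 92 binds.
At P = 92: D = 131.25, S = 187.5.
Surplus = 187.5 − 131.25 = 56.25.

Surplus = 56.25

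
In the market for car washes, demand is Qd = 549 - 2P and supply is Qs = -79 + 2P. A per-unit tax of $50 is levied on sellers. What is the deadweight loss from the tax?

Pre-tax equilibrium: P* = 157, Q* = 235.
Tax on sellers shifts supply to Qs = -79 + 2(P − 50) = -179 + 2P.
549 - 2P = -179 + 2P gives buyer price Pb = 182; sellers receive Ps = 182 − 50 = 132.
New quantity: Q = 549 − 2(182) = 185.
DWL = ½ × 50 × (235 − 185) = 1250.

Deadweight loss = 1250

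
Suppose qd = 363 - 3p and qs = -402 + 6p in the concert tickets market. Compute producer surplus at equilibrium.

Producer surplus = 972

Equilibrium: 363 - 3p = -402 + 6p gives p* = 85, q* = 108.
Supply starts at p = 67 (where qs = 0).
PS = ½(85 − 67)(108) = 972.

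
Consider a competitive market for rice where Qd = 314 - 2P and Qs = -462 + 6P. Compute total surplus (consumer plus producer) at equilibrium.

Total surplus = 4800

Equilibrium: 314 - 2P = -462 + 6P gives P* = 97, Q* = 120.
Demand choke price: P = 157; supply starts at P = 77.
CS = ½(157 − 97)(120) = 3600; PS = ½(97 − 77)(120) = 1200.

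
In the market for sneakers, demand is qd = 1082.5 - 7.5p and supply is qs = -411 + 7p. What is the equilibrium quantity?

Set qd = qs: 1082.5 - 7.5p = -411 + 7p.
1493.5 = 14.5p, so p* = 103.
q* = 1082.5 − 7.5(103) = 310.

q* = 310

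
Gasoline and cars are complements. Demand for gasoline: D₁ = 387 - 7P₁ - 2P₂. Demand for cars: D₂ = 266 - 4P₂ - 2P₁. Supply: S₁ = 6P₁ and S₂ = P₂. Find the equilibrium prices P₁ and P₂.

Market 1: 387 - 7P₁ - 2P₂ = 6P₁ → 13P₁ + 2P₂ = 387.
Market 2: 5P₂ + 2P₁ = 266.
Eliminating P₂: 5×(1) − 2×(2) gives 61P₁ = 1403, so P₁ = 23.
Back-substitute into (2): P₂ = (266 − 2×23) / 5 = 44.

P₁ = 23, P₂ = 44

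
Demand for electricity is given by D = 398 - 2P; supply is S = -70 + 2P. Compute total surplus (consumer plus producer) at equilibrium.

Equilibrium: 398 - 2P = -70 + 2P gives P* = 117, Q* = 164.
Demand choke price: P = 199; supply starts at P = 35.
CS = ½(199 − 117)(164) = 6724; PS = ½(117 − 35)(164) = 6724.

Total surplus = 13448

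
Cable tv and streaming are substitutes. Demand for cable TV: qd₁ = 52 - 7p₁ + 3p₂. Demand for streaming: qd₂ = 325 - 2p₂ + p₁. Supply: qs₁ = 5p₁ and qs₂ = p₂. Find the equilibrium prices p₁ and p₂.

p₁ = 377/11, p₂ = 3952/33

Market 1: 52 - 7p₁ + 3p₂ = 5p₁ → 12p₁ - 3p₂ = 52.
Market 2: 3p₂ - p₁ = 325.
Eliminating p₂: 3×(1) + 3×(2) gives 33p₁ = 1131, so p₁ = 377/11.
Back-substitute into (2): p₂ = (325 + 1×377/11) / 3 = 3952/33.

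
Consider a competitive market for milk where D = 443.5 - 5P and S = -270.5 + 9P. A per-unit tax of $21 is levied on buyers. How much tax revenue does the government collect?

Pre-tax equilibrium: P* = 51, Q* = 188.5.
Tax on buyers shifts demand to D = 443.5 − 5(P + 21) = 338.5 - 5P.
338.5 - 5P = -270.5 + 9P gives seller price Ps = 43.5; buyers pay Pb = 43.5 + 21 = 64.5.
New quantity: Q = 443.5 − 5(64.5) = 121.
Revenue = 21 × 121 = 2541.

Tax revenue = 2541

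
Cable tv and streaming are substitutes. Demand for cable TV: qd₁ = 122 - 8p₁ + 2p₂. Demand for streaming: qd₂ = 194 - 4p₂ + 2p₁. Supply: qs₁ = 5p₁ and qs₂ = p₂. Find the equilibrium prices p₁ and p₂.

Market 1: 122 - 8p₁ + 2p₂ = 5p₁ → 13p₁ - 2p₂ = 122.
Market 2: 5p₂ - 2p₁ = 194.
Eliminating p₂: 5×(1) + 2×(2) gives 61p₁ = 998, so p₁ = 998/61.
Back-substitute into (2): p₂ = (194 + 2×998/61) / 5 = 2766/61.

p₁ = 998/61, p₂ = 2766/61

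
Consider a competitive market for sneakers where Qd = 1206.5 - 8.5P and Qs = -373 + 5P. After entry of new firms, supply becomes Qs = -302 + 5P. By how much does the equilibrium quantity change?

Original equilibrium: P* = 117, Q* = 212.
New equilibrium: 1206.5 - 8.5P = -302 + 5P, so 1508.5 = 13.5P and P' = 3017/27; Q' = 1206.5 − 8.5(3017/27) = 6931/27.
Change in quantity: 6931/27 − 212 = 1207/27.

ΔQ = 1207/27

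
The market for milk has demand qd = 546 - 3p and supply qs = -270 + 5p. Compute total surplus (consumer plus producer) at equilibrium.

Equilibrium: 546 - 3p = -270 + 5p gives p* = 102, q* = 240.
Demand choke price: p = 182; supply starts at p = 54.
CS = ½(182 − 102)(240) = 9600; PS = ½(102 − 54)(240) = 5760.

Total surplus = 15360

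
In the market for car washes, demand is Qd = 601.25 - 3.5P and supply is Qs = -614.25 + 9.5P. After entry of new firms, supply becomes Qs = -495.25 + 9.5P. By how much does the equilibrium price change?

Original equilibrium: P* = 93.5, Q* = 274.
New equilibrium: 601.25 - 3.5P = -495.25 + 9.5P, so 1096.5 = 13P and P' = 2193/26; Q' = 601.25 − 3.5(2193/26) = 7957/26.
Change in price: 2193/26 − 93.5 = -119/13.

ΔP = -119/13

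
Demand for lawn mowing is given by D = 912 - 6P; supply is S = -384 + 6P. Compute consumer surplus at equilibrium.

Consumer surplus = 5808

Equilibrium: 912 - 6P = -384 + 6P gives P* = 108, Q* = 264.
Demand choke price (D = 0): P = 152.
CS = ½(152 − 108)(264) = 5808.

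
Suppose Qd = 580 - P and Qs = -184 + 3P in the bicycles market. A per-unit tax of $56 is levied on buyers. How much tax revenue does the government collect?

Tax revenue = 19432

Pre-tax equilibrium: P* = 191, Q* = 389.
Tax on buyers shifts demand to Qd = 580 − 1(P + 56) = 524 - P.
524 - P = -184 + 3P gives seller price Ps = 177; buyers pay Pb = 177 + 56 = 233.
New quantity: Q = 580 − 1(233) = 347.
Revenue = 56 × 347 = 19432.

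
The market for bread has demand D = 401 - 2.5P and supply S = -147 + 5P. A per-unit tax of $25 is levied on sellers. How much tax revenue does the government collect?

Tax revenue = 13250/3

Pre-tax equilibrium: P* = 1096/15, Q* = 655/3.
Tax on sellers shifts supply to S = -147 + 5(P − 25) = -272 + 5P.
401 - 2.5P = -272 + 5P gives buyer price Pb = 1346/15; sellers receive Ps = 1346/15 − 25 = 971/15.
New quantity: Q = 401 − 2.5(1346/15) = 530/3.
Revenue = 25 × 530/3 = 13250/3.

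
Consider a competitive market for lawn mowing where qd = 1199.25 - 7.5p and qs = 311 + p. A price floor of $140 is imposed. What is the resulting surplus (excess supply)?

Equilibrium price would be p* = 104.5, so the floor at 140 binds.
At p = 140: qd = 149.25, qs = 451.
Surplus = 451 − 149.25 = 301.75.

Surplus = 301.75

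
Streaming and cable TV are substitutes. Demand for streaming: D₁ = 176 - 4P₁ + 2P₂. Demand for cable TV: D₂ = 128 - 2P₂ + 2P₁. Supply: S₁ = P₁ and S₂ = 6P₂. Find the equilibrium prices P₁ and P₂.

Market 1: 176 - 4P₁ + 2P₂ = P₁ → 5P₁ - 2P₂ = 176.
Market 2: 8P₂ - 2P₁ = 128.
Eliminating P₂: 8×(1) + 2×(2) gives 36P₁ = 1664, so P₁ = 416/9.
Back-substitute into (2): P₂ = (128 + 2×416/9) / 8 = 248/9.

P₁ = 416/9, P₂ = 248/9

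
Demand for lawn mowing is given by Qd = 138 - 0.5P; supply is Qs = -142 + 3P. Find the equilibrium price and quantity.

P* = 80, Q* = 98

Set Qd = Qs: 138 - 0.5P = -142 + 3P.
280 = 3.5P, so P* = 80.
Q* = 138 − 0.5(80) = 98.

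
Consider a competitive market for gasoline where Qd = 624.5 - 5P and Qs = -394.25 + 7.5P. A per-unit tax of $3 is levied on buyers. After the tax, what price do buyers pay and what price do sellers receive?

Pre-tax equilibrium: P* = 81.5, Q* = 217.
Tax on buyers shifts demand to Qd = 624.5 − 5(P + 3) = 609.5 - 5P.
609.5 - 5P = -394.25 + 7.5P gives seller price Ps = 80.3; buyers pay Pb = 80.3 + 3 = 83.3.
New quantity: Q = 624.5 − 5(83.3) = 208.

Buyers pay $83.3, sellers receive $80.3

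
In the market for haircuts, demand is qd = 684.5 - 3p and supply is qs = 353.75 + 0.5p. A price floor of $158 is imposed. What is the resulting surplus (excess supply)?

Surplus = 222.25

Equilibrium price would be p* = 94.5, so the floor at 158 binds.
At p = 158: qd = 210.5, qs = 432.75.
Surplus = 432.75 − 210.5 = 222.25.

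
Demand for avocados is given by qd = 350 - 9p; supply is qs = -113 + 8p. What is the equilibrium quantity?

Set qd = qs: 350 - 9p = -113 + 8p.
463 = 17p, so p* = 463/17.
q* = 350 − 9(463/17) = 1783/17.

q* = 1783/17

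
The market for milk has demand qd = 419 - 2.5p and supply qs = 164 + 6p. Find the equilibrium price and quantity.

p* = 30, q* = 344

Set qd = qs: 419 - 2.5p = 164 + 6p.
255 = 8.5p, so p* = 30.
q* = 419 − 2.5(30) = 344.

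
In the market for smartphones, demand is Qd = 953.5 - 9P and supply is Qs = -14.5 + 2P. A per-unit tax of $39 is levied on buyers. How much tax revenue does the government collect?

Tax revenue = 83811/22

Pre-tax equilibrium: P* = 88, Q* = 161.5.
Tax on buyers shifts demand to Qd = 953.5 − 9(P + 39) = 602.5 - 9P.
602.5 - 9P = -14.5 + 2P gives seller price Ps = 617/11; buyers pay Pb = 617/11 + 39 = 1046/11.
New quantity: Q = 953.5 − 9(1046/11) = 2149/22.
Revenue = 39 × 2149/22 = 83811/22.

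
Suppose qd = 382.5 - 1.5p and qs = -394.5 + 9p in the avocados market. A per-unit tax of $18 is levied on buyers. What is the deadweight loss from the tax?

Deadweight loss = 1458/7

Pre-tax equilibrium: p* = 74, q* = 271.5.
Tax on buyers shifts demand to qd = 382.5 − 1.5(p + 18) = 355.5 - 1.5p.
355.5 - 1.5p = -394.5 + 9p gives seller price ps = 500/7; buyers pay pb = 500/7 + 18 = 626/7.
New quantity: q = 382.5 − 1.5(626/7) = 3477/14.
DWL = ½ × 18 × (271.5 − 3477/14) = 1458/7.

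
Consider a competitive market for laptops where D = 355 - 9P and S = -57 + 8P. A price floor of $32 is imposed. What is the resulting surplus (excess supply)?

Surplus = 132

Equilibrium price would be P* = 412/17, so the floor at 32 binds.
At P = 32: D = 67, S = 199.
Surplus = 199 − 67 = 132.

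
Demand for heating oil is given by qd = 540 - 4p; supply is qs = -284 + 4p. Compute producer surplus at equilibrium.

Producer surplus = 2048

Equilibrium: 540 - 4p = -284 + 4p gives p* = 103, q* = 128.
Supply starts at p = 71 (where qs = 0).
PS = ½(103 − 71)(128) = 2048.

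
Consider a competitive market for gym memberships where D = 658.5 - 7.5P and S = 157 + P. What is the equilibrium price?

P* = 59

Set D = S: 658.5 - 7.5P = 157 + P.
501.5 = 8.5P, so P* = 59.
Q* = 658.5 − 7.5(59) = 216.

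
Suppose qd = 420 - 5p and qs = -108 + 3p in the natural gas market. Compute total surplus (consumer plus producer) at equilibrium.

Total surplus = 2160

Equilibrium: 420 - 5p = -108 + 3p gives p* = 66, q* = 90.
Demand choke price: p = 84; supply starts at p = 36.
CS = ½(84 − 66)(90) = 810; PS = ½(66 − 36)(90) = 1350.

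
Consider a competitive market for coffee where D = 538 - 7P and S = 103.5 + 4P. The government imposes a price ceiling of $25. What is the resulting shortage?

Equilibrium price would be P* = 39.5, so the ceiling at 25 binds.
At P = 25: D = 538 − 7(25) = 363, S = 103.5 + 4(25) = 203.5.
Shortage = 363 − 203.5 = 159.5.

Shortage = 159.5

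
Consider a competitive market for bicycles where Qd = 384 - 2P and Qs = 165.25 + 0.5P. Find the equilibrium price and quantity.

P* = 87.5, Q* = 209

Set Qd = Qs: 384 - 2P = 165.25 + 0.5P.
218.75 = 2.5P, so P* = 87.5.
Q* = 384 − 2(87.5) = 209.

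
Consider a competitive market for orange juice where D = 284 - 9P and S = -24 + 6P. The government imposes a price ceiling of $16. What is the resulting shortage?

Shortage = 68

Equilibrium price would be P* = 308/15, so the ceiling at 16 binds.
At P = 16: D = 284 − 9(16) = 140, S = -24 + 6(16) = 72.
Shortage = 140 − 72 = 68.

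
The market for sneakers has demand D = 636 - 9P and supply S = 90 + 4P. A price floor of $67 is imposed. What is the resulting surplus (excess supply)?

Equilibrium price would be P* = 42, so the floor at 67 binds.
At P = 67: D = 33, S = 358.
Surplus = 358 − 33 = 325.

Surplus = 325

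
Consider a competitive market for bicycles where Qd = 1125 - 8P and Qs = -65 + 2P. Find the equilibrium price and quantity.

P* = 119, Q* = 173

Set Qd = Qs: 1125 - 8P = -65 + 2P.
1190 = 10P, so P* = 119.
Q* = 1125 − 8(119) = 173.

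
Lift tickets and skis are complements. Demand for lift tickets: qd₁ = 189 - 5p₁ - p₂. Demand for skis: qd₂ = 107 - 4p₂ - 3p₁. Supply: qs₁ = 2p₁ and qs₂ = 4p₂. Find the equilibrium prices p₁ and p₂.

Market 1: 189 - 5p₁ - p₂ = 2p₁ → 7p₁ + p₂ = 189.
Market 2: 8p₂ + 3p₁ = 107.
Eliminating p₂: 8×(1) − 1×(2) gives 53p₁ = 1405, so p₁ = 1405/53.
Back-substitute into (2): p₂ = (107 − 3×1405/53) / 8 = 182/53.

p₁ = 1405/53, p₂ = 182/53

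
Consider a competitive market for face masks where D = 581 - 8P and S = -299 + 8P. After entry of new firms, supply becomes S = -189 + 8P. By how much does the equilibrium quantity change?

ΔQ = 55

Original equilibrium: P* = 55, Q* = 141.
New equilibrium: 581 - 8P = -189 + 8P, so 770 = 16P and P' = 48.125; Q' = 581 − 8(48.125) = 196.
Change in quantity: 196 − 141 = 55.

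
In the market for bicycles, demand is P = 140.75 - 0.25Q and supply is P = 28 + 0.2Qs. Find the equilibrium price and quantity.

P* = 703/9, Q* = 2255/9

Set the two price expressions equal: 140.75 - 0.25Q = 28 + 0.2Q.
112.75 = 0.45Q, so Q* = 2255/9.
P* = 140.75 − (0.25)(2255/9) = 703/9.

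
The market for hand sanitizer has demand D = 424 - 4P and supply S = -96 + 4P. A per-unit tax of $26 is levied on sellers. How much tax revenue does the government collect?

Tax revenue = 2912

Pre-tax equilibrium: P* = 65, Q* = 164.
Tax on sellers shifts supply to S = -96 + 4(P − 26) = -200 + 4P.
424 - 4P = -200 + 4P gives buyer price Pb = 78; sellers receive Ps = 78 − 26 = 52.
New quantity: Q = 424 − 4(78) = 112.
Revenue = 26 × 112 = 2912.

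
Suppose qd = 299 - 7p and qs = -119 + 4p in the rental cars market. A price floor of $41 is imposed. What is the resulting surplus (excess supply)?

Surplus = 33

Equilibrium price would be p* = 38, so the floor at 41 binds.
At p = 41: qd = 12, qs = 45.
Surplus = 45 − 12 = 33.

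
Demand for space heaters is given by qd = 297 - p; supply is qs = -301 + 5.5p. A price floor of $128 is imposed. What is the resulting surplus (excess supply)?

Surplus = 234

Equilibrium price would be p* = 92, so the floor at 128 binds.
At p = 128: qd = 169, qs = 403.
Surplus = 403 − 169 = 234.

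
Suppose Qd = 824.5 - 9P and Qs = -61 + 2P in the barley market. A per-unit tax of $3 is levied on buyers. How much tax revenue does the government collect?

Tax revenue = 3138/11

Pre-tax equilibrium: P* = 80.5, Q* = 100.
Tax on buyers shifts demand to Qd = 824.5 − 9(P + 3) = 797.5 - 9P.
797.5 - 9P = -61 + 2P gives seller price Ps = 1717/22; buyers pay Pb = 1717/22 + 3 = 1783/22.
New quantity: Q = 824.5 − 9(1783/22) = 1046/11.
Revenue = 3 × 1046/11 = 3138/11.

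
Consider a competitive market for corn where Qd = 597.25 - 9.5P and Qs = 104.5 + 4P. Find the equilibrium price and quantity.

Set Qd = Qs: 597.25 - 9.5P = 104.5 + 4P.
492.75 = 13.5P, so P* = 36.5.
Q* = 597.25 − 9.5(36.5) = 250.5.

P* = 36.5, Q* = 250.5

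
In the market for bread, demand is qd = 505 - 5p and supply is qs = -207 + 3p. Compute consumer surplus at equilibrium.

Consumer surplus = 360

Equilibrium: 505 - 5p = -207 + 3p gives p* = 89, q* = 60.
Demand choke price (qd = 0): p = 101.
CS = ½(101 − 89)(60) = 360.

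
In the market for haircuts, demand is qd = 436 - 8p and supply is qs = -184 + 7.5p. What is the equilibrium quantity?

q* = 116

Set qd = qs: 436 - 8p = -184 + 7.5p.
620 = 15.5p, so p* = 40.
q* = 436 − 8(40) = 116.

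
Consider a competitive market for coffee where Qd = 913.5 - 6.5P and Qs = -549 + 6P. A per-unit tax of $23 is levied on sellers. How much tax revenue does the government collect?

Pre-tax equilibrium: P* = 117, Q* = 153.
Tax on sellers shifts supply to Qs = -549 + 6(P − 23) = -687 + 6P.
913.5 - 6.5P = -687 + 6P gives buyer price Pb = 128.04; sellers receive Ps = 128.04 − 23 = 105.04.
New quantity: Q = 913.5 − 6.5(128.04) = 81.24.
Revenue = 23 × 81.24 = 1868.52.

Tax revenue = 1868.52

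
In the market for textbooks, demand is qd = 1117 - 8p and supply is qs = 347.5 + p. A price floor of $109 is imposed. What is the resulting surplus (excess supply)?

Surplus = 211.5

Equilibrium price would be p* = 85.5, so the floor at 109 binds.
At p = 109: qd = 245, qs = 456.5.
Surplus = 456.5 − 245 = 211.5.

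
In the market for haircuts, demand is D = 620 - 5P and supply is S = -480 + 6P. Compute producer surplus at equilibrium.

Equilibrium: 620 - 5P = -480 + 6P gives P* = 100, Q* = 120.
Supply starts at P = 80 (where S = 0).
PS = ½(100 − 80)(120) = 1200.

Producer surplus = 1200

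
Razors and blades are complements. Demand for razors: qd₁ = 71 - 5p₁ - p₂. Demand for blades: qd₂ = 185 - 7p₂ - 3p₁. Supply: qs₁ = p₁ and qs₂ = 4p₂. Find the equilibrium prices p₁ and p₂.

Market 1: 71 - 5p₁ - p₂ = p₁ → 6p₁ + p₂ = 71.
Market 2: 11p₂ + 3p₁ = 185.
Eliminating p₂: 11×(1) − 1×(2) gives 63p₁ = 596, so p₁ = 596/63.
Back-substitute into (2): p₂ = (185 − 3×596/63) / 11 = 299/21.

p₁ = 596/63, p₂ = 299/21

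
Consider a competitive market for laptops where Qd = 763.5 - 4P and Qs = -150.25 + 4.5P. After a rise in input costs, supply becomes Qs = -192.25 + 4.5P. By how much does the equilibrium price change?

ΔP = 84/17

Original equilibrium: P* = 107.5, Q* = 333.5.
New equilibrium: 763.5 - 4P = -192.25 + 4.5P, so 955.75 = 8.5P and P' = 3823/34; Q' = 763.5 − 4(3823/34) = 10667/34.
Change in price: 3823/34 − 107.5 = 84/17.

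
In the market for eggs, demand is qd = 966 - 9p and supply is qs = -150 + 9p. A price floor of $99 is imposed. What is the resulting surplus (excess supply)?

Equilibrium price would be p* = 62, so the floor at 99 binds.
At p = 99: qd = 75, qs = 741.
Surplus = 741 − 75 = 666.

Surplus = 666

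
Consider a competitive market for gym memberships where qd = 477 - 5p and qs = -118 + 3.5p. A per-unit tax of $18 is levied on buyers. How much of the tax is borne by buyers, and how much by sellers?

Buyers bear 126/17, sellers bear 180/17

Pre-tax equilibrium: p* = 70, q* = 127.
Tax on buyers shifts demand to qd = 477 − 5(p + 18) = 387 - 5p.
387 - 5p = -118 + 3.5p gives seller price ps = 1010/17; buyers pay pb = 1010/17 + 18 = 1316/17.
New quantity: q = 477 − 5(1316/17) = 1529/17.
Buyer burden = 1316/17 − 70 = 126/17; seller burden = 70 − 1010/17 = 180/17.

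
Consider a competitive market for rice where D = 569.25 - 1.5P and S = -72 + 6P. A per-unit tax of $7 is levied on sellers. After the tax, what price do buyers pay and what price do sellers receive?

Buyers pay $91.1, sellers receive $84.1

Pre-tax equilibrium: P* = 85.5, Q* = 441.
Tax on sellers shifts supply to S = -72 + 6(P − 7) = -114 + 6P.
569.25 - 1.5P = -114 + 6P gives buyer price Pb = 91.1; sellers receive Ps = 91.1 − 7 = 84.1.
New quantity: Q = 569.25 − 1.5(91.1) = 432.6.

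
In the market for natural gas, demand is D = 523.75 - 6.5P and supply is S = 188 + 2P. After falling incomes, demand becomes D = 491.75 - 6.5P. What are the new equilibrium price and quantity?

P' = 1215/34, Q' = 4411/17

Original equilibrium: P* = 39.5, Q* = 267.
New equilibrium: 491.75 - 6.5P = 188 + 2P, so 303.75 = 8.5P and P' = 1215/34; Q' = 491.75 − 6.5(1215/34) = 4411/17.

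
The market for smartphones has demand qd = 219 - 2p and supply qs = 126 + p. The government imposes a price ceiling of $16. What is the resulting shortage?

Shortage = 45

Equilibrium price would be p* = 31, so the ceiling at 16 binds.
At p = 16: qd = 219 − 2(16) = 187, qs = 126 + 1(16) = 142.
Shortage = 187 − 142 = 45.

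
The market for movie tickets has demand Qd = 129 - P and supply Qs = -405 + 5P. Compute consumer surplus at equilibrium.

Consumer surplus = 800

Equilibrium: 129 - P = -405 + 5P gives P* = 89, Q* = 40.
Demand choke price (Qd = 0): P = 129.
CS = ½(129 − 89)(40) = 800.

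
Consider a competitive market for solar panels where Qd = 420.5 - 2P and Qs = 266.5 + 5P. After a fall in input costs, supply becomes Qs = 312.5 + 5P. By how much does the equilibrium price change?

ΔP = -46/7

Original equilibrium: P* = 22, Q* = 376.5.
New equilibrium: 420.5 - 2P = 312.5 + 5P, so 108 = 7P and P' = 108/7; Q' = 420.5 − 2(108/7) = 5455/14.
Change in price: 108/7 − 22 = -46/7.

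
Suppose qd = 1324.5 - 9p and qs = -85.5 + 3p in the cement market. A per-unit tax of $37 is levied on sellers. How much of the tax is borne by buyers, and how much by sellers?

Buyers bear $9.25, sellers bear $27.75

Pre-tax equilibrium: p* = 117.5, q* = 267.
Tax on sellers shifts supply to qs = -85.5 + 3(p − 37) = -196.5 + 3p.
1324.5 - 9p = -196.5 + 3p gives buyer price pb = 126.75; sellers receive ps = 126.75 − 37 = 89.75.
New quantity: q = 1324.5 − 9(126.75) = 183.75.
Buyer burden = 126.75 − 117.5 = 9.25; seller burden = 117.5 − 89.75 = 27.75.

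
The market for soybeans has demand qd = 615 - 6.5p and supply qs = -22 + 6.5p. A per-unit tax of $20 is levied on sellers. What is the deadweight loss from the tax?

Deadweight loss = 650

Pre-tax equilibrium: p* = 49, q* = 296.5.
Tax on sellers shifts supply to qs = -22 + 6.5(p − 20) = -152 + 6.5p.
615 - 6.5p = -152 + 6.5p gives buyer price pb = 59; sellers receive ps = 59 − 20 = 39.
New quantity: q = 615 − 6.5(59) = 231.5.
DWL = ½ × 20 × (296.5 − 231.5) = 650.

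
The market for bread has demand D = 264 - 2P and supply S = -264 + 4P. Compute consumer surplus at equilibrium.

Consumer surplus = 1936

Equilibrium: 264 - 2P = -264 + 4P gives P* = 88, Q* = 88.
Demand choke price (D = 0): P = 132.
CS = ½(132 − 88)(88) = 1936.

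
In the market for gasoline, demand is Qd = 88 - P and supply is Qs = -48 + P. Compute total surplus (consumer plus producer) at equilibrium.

Total surplus = 400

Equilibrium: 88 - P = -48 + P gives P* = 68, Q* = 20.
Demand choke price: P = 88; supply starts at P = 48.
CS = ½(88 − 68)(20) = 200; PS = ½(68 − 48)(20) = 200.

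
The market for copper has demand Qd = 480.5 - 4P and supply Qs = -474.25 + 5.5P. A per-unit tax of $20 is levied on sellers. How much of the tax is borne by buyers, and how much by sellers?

Buyers bear 220/19, sellers bear 160/19

Pre-tax equilibrium: P* = 100.5, Q* = 78.5.
Tax on sellers shifts supply to Qs = -474.25 + 5.5(P − 20) = -584.25 + 5.5P.
480.5 - 4P = -584.25 + 5.5P gives buyer price Pb = 4259/38; sellers receive Ps = 4259/38 − 20 = 3499/38.
New quantity: Q = 480.5 − 4(4259/38) = 1223/38.
Buyer burden = 4259/38 − 100.5 = 220/19; seller burden = 100.5 − 3499/38 = 160/19.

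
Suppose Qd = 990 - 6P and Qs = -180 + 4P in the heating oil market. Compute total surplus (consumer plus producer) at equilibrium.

Total surplus = 17280

Equilibrium: 990 - 6P = -180 + 4P gives P* = 117, Q* = 288.
Demand choke price: P = 165; supply starts at P = 45.
CS = ½(165 − 117)(288) = 6912; PS = ½(117 − 45)(288) = 10368.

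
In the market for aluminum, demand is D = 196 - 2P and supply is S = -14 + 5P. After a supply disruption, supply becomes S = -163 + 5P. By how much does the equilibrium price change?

Original equilibrium: P* = 30, Q* = 136.
New equilibrium: 196 - 2P = -163 + 5P, so 359 = 7P and P' = 359/7; Q' = 196 − 2(359/7) = 654/7.
Change in price: 359/7 − 30 = 149/7.

ΔP = 149/7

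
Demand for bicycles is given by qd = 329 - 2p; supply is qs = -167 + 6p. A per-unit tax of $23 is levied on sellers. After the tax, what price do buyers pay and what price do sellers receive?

Buyers pay $79.25, sellers receive $56.25

Pre-tax equilibrium: p* = 62, q* = 205.
Tax on sellers shifts supply to qs = -167 + 6(p − 23) = -305 + 6p.
329 - 2p = -305 + 6p gives buyer price pb = 79.25; sellers receive ps = 79.25 − 23 = 56.25.
New quantity: q = 329 − 2(79.25) = 170.5.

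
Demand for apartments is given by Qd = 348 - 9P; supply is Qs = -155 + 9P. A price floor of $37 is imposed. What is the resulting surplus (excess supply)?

Equilibrium price would be P* = 503/18, so the floor at 37 binds.
At P = 37: Qd = 15, Qs = 178.
Surplus = 178 − 15 = 163.

Surplus = 163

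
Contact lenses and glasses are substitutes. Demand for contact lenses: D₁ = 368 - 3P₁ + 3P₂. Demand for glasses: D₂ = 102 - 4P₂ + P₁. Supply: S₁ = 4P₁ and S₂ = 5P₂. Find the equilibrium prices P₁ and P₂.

Market 1: 368 - 3P₁ + 3P₂ = 4P₁ → 7P₁ - 3P₂ = 368.
Market 2: 9P₂ - P₁ = 102.
Eliminating P₂: 9×(1) + 3×(2) gives 60P₁ = 3618, so P₁ = 60.3.
Back-substitute into (2): P₂ = (102 + 1×60.3) / 9 = 541/30.

P₁ = 60.3, P₂ = 541/30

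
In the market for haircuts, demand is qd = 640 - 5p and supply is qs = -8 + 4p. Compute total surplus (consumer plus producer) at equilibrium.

Equilibrium: 640 - 5p = -8 + 4p gives p* = 72, q* = 280.
Demand choke price: p = 128; supply starts at p = 2.
CS = ½(128 − 72)(280) = 7840; PS = ½(72 − 2)(280) = 9800.

Total surplus = 17640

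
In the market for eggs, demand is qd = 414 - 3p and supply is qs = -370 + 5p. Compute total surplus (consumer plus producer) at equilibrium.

Total surplus = 3840

Equilibrium: 414 - 3p = -370 + 5p gives p* = 98, q* = 120.
Demand choke price: p = 138; supply starts at p = 74.
CS = ½(138 − 98)(120) = 2400; PS = ½(98 − 74)(120) = 1440.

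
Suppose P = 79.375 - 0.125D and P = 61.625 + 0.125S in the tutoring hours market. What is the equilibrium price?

P* = 70.5

Set the two price expressions equal: 79.375 - 0.125Q = 61.625 + 0.125Q.
17.75 = 0.25Q, so Q* = 71.
P* = 79.375 − (0.125)(71) = 70.5.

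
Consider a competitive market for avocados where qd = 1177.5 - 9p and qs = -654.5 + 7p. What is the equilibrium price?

p* = 114.5

Set qd = qs: 1177.5 - 9p = -654.5 + 7p.
1832 = 16p, so p* = 114.5.
q* = 1177.5 − 9(114.5) = 147.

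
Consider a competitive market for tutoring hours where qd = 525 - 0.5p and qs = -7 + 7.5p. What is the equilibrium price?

Set qd = qs: 525 - 0.5p = -7 + 7.5p.
532 = 8p, so p* = 66.5.
q* = 525 − 0.5(66.5) = 491.75.

p* = 66.5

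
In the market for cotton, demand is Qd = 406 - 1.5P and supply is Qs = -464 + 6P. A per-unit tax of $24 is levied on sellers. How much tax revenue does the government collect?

Tax revenue = 4876.8

Pre-tax equilibrium: P* = 116, Q* = 232.
Tax on sellers shifts supply to Qs = -464 + 6(P − 24) = -608 + 6P.
406 - 1.5P = -608 + 6P gives buyer price Pb = 135.2; sellers receive Ps = 135.2 − 24 = 111.2.
New quantity: Q = 406 − 1.5(135.2) = 203.2.
Revenue = 24 × 203.2 = 4876.8.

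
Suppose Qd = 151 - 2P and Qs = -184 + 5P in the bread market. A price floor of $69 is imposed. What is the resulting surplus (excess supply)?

Equilibrium price would be P* = 335/7, so the floor at 69 binds.
At P = 69: Qd = 13, Qs = 161.
Surplus = 161 − 13 = 148.

Surplus = 148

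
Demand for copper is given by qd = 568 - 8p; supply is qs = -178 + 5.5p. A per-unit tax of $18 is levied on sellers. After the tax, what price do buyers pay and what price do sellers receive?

Buyers pay 1690/27, sellers receive 1204/27

Pre-tax equilibrium: p* = 1492/27, q* = 3400/27.
Tax on sellers shifts supply to qs = -178 + 5.5(p − 18) = -277 + 5.5p.
568 - 8p = -277 + 5.5p gives buyer price pb = 1690/27; sellers receive ps = 1690/27 − 18 = 1204/27.
New quantity: q = 568 − 8(1690/27) = 1816/27.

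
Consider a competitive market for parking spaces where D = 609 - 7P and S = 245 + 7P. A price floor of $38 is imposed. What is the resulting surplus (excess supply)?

Equilibrium price would be P* = 26, so the floor at 38 binds.
At P = 38: D = 343, S = 511.
Surplus = 511 − 343 = 168.

Surplus = 168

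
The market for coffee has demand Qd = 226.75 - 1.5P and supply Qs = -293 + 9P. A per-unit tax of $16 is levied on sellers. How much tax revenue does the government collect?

Pre-tax equilibrium: P* = 49.5, Q* = 152.5.
Tax on sellers shifts supply to Qs = -293 + 9(P − 16) = -437 + 9P.
226.75 - 1.5P = -437 + 9P gives buyer price Pb = 885/14; sellers receive Ps = 885/14 − 16 = 661/14.
New quantity: Q = 226.75 − 1.5(885/14) = 1847/14.
Revenue = 16 × 1847/14 = 14776/7.

Tax revenue = 14776/7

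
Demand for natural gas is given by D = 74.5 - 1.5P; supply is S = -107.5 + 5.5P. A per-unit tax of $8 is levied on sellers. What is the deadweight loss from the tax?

Deadweight loss = 264/7

Pre-tax equilibrium: P* = 26, Q* = 35.5.
Tax on sellers shifts supply to S = -107.5 + 5.5(P − 8) = -151.5 + 5.5P.
74.5 - 1.5P = -151.5 + 5.5P gives buyer price Pb = 226/7; sellers receive Ps = 226/7 − 8 = 170/7.
New quantity: Q = 74.5 − 1.5(226/7) = 365/14.
DWL = ½ × 8 × (35.5 − 365/14) = 264/7.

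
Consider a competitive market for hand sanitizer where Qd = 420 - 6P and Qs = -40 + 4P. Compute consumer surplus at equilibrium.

Equilibrium: 420 - 6P = -40 + 4P gives P* = 46, Q* = 144.
Demand choke price (Qd = 0): P = 70.
CS = ½(70 − 46)(144) = 1728.

Consumer surplus = 1728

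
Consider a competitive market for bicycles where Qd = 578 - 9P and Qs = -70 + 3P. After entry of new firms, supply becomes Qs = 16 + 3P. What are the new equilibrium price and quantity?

Original equilibrium: P* = 54, Q* = 92.
New equilibrium: 578 - 9P = 16 + 3P, so 562 = 12P and P' = 281/6; Q' = 578 − 9(281/6) = 156.5.

P' = 281/6, Q' = 156.5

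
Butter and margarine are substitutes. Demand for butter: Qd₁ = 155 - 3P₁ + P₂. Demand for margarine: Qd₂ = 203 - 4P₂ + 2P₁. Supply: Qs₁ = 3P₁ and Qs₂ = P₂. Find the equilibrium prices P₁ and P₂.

P₁ = 489/14, P₂ = 382/7

Market 1: 155 - 3P₁ + P₂ = 3P₁ → 6P₁ - P₂ = 155.
Market 2: 5P₂ - 2P₁ = 203.
Eliminating P₂: 5×(1) + 1×(2) gives 28P₁ = 978, so P₁ = 489/14.
Back-substitute into (2): P₂ = (203 + 2×489/14) / 5 = 382/7.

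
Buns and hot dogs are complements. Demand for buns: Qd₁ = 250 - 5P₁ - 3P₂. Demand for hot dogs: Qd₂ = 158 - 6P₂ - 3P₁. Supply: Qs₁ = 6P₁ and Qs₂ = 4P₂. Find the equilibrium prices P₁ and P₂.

Market 1: 250 - 5P₁ - 3P₂ = 6P₁ → 11P₁ + 3P₂ = 250.
Market 2: 10P₂ + 3P₁ = 158.
Eliminating P₂: 10×(1) − 3×(2) gives 101P₁ = 2026, so P₁ = 2026/101.
Back-substitute into (2): P₂ = (158 − 3×2026/101) / 10 = 988/101.

P₁ = 2026/101, P₂ = 988/101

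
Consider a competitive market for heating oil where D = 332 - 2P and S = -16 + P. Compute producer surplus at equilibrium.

Equilibrium: 332 - 2P = -16 + P gives P* = 116, Q* = 100.
Supply starts at P = 16 (where S = 0).
PS = ½(116 − 16)(100) = 5000.

Producer surplus = 5000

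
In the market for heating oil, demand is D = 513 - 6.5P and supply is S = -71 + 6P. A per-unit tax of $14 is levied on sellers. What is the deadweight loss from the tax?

Pre-tax equilibrium: P* = 46.72, Q* = 209.32.
Tax on sellers shifts supply to S = -71 + 6(P − 14) = -155 + 6P.
513 - 6.5P = -155 + 6P gives buyer price Pb = 53.44; sellers receive Ps = 53.44 − 14 = 39.44.
New quantity: Q = 513 − 6.5(53.44) = 165.64.
DWL = ½ × 14 × (209.32 − 165.64) = 305.76.

Deadweight loss = 305.76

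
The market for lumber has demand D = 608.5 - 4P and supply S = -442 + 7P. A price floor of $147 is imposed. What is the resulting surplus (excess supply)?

Surplus = 566.5

Equilibrium price would be P* = 95.5, so the floor at 147 binds.
At P = 147: D = 20.5, S = 587.
Surplus = 587 − 20.5 = 566.5.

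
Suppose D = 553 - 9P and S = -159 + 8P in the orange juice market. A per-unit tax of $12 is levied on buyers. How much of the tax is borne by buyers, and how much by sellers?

Pre-tax equilibrium: P* = 712/17, Q* = 2993/17.
Tax on buyers shifts demand to D = 553 − 9(P + 12) = 445 - 9P.
445 - 9P = -159 + 8P gives seller price Ps = 604/17; buyers pay Pb = 604/17 + 12 = 808/17.
New quantity: Q = 553 − 9(808/17) = 2129/17.
Buyer burden = 808/17 − 712/17 = 96/17; seller burden = 712/17 − 604/17 = 108/17.

Buyers bear 96/17, sellers bear 108/17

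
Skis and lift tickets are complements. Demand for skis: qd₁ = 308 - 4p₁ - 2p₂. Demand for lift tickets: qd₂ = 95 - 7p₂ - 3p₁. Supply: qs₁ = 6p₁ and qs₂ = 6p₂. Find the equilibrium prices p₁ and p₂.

p₁ = 1907/62, p₂ = 13/62

Market 1: 308 - 4p₁ - 2p₂ = 6p₁ → 10p₁ + 2p₂ = 308.
Market 2: 13p₂ + 3p₁ = 95.
Eliminating p₂: 13×(1) − 2×(2) gives 124p₁ = 3814, so p₁ = 1907/62.
Back-substitute into (2): p₂ = (95 − 3×1907/62) / 13 = 13/62.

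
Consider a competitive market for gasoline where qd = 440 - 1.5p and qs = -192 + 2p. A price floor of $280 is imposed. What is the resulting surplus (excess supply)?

Equilibrium price would be p* = 1264/7, so the floor at 280 binds.
At p = 280: qd = 20, qs = 368.
Surplus = 368 − 20 = 348.

Surplus = 348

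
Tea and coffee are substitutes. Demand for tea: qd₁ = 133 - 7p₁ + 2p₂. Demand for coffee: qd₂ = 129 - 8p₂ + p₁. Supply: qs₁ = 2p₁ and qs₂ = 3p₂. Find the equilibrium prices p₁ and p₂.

p₁ = 1721/97, p₂ = 1294/97

Market 1: 133 - 7p₁ + 2p₂ = 2p₁ → 9p₁ - 2p₂ = 133.
Market 2: 11p₂ - p₁ = 129.
Eliminating p₂: 11×(1) + 2×(2) gives 97p₁ = 1721, so p₁ = 1721/97.
Back-substitute into (2): p₂ = (129 + 1×1721/97) / 11 = 1294/97.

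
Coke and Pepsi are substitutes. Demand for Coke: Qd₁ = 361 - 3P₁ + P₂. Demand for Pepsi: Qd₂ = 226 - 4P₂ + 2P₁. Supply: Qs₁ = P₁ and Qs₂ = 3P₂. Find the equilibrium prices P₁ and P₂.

Market 1: 361 - 3P₁ + P₂ = P₁ → 4P₁ - P₂ = 361.
Market 2: 7P₂ - 2P₁ = 226.
Eliminating P₂: 7×(1) + 1×(2) gives 26P₁ = 2753, so P₁ = 2753/26.
Back-substitute into (2): P₂ = (226 + 2×2753/26) / 7 = 813/13.

P₁ = 2753/26, P₂ = 813/13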